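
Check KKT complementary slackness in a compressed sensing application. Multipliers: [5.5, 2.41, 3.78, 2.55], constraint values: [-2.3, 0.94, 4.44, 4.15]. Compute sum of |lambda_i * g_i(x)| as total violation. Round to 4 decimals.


KKT complementary slackness check:
lambda_1 * g_1 = 5.5 * -2.3 = -12.65
lambda_2 * g_2 = 2.41 * 0.94 = 2.2654
lambda_3 * g_3 = 3.78 * 4.44 = 16.7832
lambda_4 * g_4 = 2.55 * 4.15 = 10.5825
Total violation = 12.65 + 2.2654 + 16.7832 + 10.5825 = 42.2811


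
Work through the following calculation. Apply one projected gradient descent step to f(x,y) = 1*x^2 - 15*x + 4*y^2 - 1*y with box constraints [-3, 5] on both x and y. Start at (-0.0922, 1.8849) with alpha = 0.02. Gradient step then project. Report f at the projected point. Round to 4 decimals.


Step 1: Compute gradient at (-0.0922, 1.8849).
grad_x = 2*1*-0.0922 - 15 = -15.1844
grad_y = 2*4*1.8849 - 1 = 14.0792
Step 2: Gradient step.
x_raw = -0.0922 - 0.02*-15.1844 = 0.2115
y_raw = 1.8849 - 0.02*14.0792 = 1.6033
Step 3: Project onto [-3, 5].
x_proj = clip(0.2115) = 0.2115
y_proj = clip(1.6033) = 1.6033
Step 4: Evaluate f.
f(0.2115, 1.6033) = 5.5516


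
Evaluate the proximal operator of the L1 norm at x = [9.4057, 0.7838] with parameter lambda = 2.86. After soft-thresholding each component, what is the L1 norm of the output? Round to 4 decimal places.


Soft-thresholding with lambda = 2.86:
prox(9.4057) = sign(9.4057)*max(|9.4057| - 2.86, 0) = 6.5457
prox(0.7838) = sign(0.7838)*max(|0.7838| - 2.86, 0) = 0.0
prox(x) = [6.5457, 0.0]
||prox(x)||_1 = 6.5457 + 0.0 = 6.5457


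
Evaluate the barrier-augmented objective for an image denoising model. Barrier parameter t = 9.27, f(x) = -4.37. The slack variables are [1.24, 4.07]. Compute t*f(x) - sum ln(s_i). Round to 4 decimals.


Step 1: Compute log-barrier.
ln values: [0.2151, 1.4036]
phi = -(0.2151 + 1.4036) = -1.6188
Step 2: Compute augmented objective.
t*f(x) = 9.27*-4.37 = -40.5099
Total = -40.5099 - 1.6188 = -42.1287


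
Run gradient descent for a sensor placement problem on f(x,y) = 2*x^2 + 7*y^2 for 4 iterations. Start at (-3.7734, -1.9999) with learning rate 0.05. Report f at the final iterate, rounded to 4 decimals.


Gradient descent on f(x,y) = 2*x^2 + 7*y^2.
Starting point: (-3.7734, -1.9999), alpha = 0.05
Step 1: grad_x = 2*2*-3.7734 = -15.0936, grad_y = 2*7*-1.9999 = -27.9986
  x_1 = -3.7734 - 0.05*-15.0936 = -3.0187
  y_1 = -1.9999 - 0.05*-27.9986 = -0.6
Step 2: grad_x = 2*2*-3.0187 = -12.0749, grad_y = 2*7*-0.6 = -8.3996
  x_2 = -3.0187 - 0.05*-12.0749 = -2.415
  y_2 = -0.6 - 0.05*-8.3996 = -0.18
Step 3: grad_x = 2*2*-2.415 = -9.6599, grad_y = 2*7*-0.18 = -2.5199
  x_3 = -2.415 - 0.05*-9.6599 = -1.932
  y_3 = -0.18 - 0.05*-2.5199 = -0.054
Step 4: grad_x = 2*2*-1.932 = -7.7279, grad_y = 2*7*-0.054 = -0.756
  x_4 = -1.932 - 0.05*-7.7279 = -1.5456
  y_4 = -0.054 - 0.05*-0.756 = -0.0162
f(-1.5456, -0.0162) = 2*(-1.5456)^2 + 7*(-0.0162)^2 = 4.7795


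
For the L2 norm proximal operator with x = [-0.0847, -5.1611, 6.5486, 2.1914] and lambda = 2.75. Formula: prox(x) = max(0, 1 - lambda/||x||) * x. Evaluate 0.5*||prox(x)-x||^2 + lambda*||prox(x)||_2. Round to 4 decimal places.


Step 1: Compute ||x||.
||x|| = 8.6215
Step 2: Compute scaling factor.
scale = max(0, 1 - 2.75/8.6215) = 0.681
Step 3: prox(x) = [-0.0577, -3.5149, 4.4598, 1.4924]
||prox(x)|| = 5.8715
Step 4: Proximal objective.
0.5*||prox-x||^2 = 3.7813
lambda*||prox|| = 16.1466
Total = 19.9279


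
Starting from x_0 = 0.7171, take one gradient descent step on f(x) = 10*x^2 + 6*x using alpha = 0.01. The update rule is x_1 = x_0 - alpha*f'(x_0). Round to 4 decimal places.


We compute the gradient at x_0 and apply the update.
f'(x) = 20*x + 6
f'(0.7171) = 20*0.7171 + 6 = 20.342
x_1 = 0.7171 - 0.01*20.342 = 0.5137


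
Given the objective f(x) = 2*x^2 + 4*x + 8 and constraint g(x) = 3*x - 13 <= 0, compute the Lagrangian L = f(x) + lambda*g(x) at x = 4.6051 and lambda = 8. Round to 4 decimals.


Step 1: Evaluate f(x).
f(4.6051) = 2*4.6051^2 + 4*4.6051 + 8 = 68.8343
Step 2: Evaluate g(x).
g(4.6051) = 3*4.6051 - 13 = 0.8153
Step 3: Compute Lagrangian.
L = 68.8343 + 8*0.8153 = 75.3567


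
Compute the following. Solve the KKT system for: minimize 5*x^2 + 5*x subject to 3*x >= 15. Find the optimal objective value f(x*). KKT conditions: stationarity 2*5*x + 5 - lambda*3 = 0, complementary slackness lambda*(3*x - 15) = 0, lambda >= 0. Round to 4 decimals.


Step 1: Try lambda = 0 (constraint inactive).
x_unc = -5/(2*5) = -0.5
Check: 3*-0.5 = -1.5 < 15 -- violated!
Step 2: Constraint must be active: 3*x = 15
x* = 15/3 = 5.0
lambda = (2*5*5.0 + 5)/3 = 18.3333
Step 3: Compute optimal value.
f(x*) = 5*5.0^2 + 5*5.0 = 150.0


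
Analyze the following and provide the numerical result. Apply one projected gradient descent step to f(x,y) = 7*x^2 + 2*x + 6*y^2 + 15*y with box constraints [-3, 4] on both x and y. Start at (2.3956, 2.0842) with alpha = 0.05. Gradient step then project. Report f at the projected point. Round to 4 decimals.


Step 1: Compute gradient at (2.3956, 2.0842).
grad_x = 2*7*2.3956 + 2 = 35.5384
grad_y = 2*6*2.0842 + 15 = 40.0104
Step 2: Gradient step.
x_raw = 2.3956 - 0.05*35.5384 = 0.6187
y_raw = 2.0842 - 0.05*40.0104 = 0.0837
Step 3: Project onto [-3, 4].
x_proj = clip(0.6187) = 0.6187
y_proj = clip(0.0837) = 0.0837
Step 4: Evaluate f.
f(0.6187, 0.0837) = 5.2139


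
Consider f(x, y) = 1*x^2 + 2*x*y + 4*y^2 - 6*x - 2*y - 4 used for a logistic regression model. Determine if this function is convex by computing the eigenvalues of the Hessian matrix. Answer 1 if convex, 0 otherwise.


The Hessian of f(x,y) = 1*x^2 + 2*x*y + 4*y^2 - 6*x - 2*y - 4 is:
H = [[2, 2], [2, 8]]
Trace = 2 + 8 = 10
Determinant = 2*8 - (2)^2 = 12
Discriminant = (10)^2 - 4*12 = 52.0
Eigenvalues: lambda_1 = 1.3944, lambda_2 = 8.6056
The function is convex.

1


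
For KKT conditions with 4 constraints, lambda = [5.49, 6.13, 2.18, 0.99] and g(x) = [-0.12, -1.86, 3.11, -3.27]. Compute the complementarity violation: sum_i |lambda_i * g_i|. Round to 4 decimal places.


KKT complementary slackness check:
lambda_1 * g_1 = 5.49 * -0.12 = -0.6588
lambda_2 * g_2 = 6.13 * -1.86 = -11.4018
lambda_3 * g_3 = 2.18 * 3.11 = 6.7798
lambda_4 * g_4 = 0.99 * -3.27 = -3.2373
Total violation = 0.6588 + 11.4018 + 6.7798 + 3.2373 = 22.0777


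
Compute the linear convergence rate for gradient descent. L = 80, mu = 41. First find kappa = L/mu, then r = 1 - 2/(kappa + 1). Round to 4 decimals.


Step 1: Compute the condition number.
kappa = L/mu = 80/41 = 1.9512
Step 2: Compute the convergence rate.
r = 1 - 2/(kappa + 1) = 1 - 2*mu/(L + mu) = (L - mu)/(L + mu) = 39/121 = 0.3223


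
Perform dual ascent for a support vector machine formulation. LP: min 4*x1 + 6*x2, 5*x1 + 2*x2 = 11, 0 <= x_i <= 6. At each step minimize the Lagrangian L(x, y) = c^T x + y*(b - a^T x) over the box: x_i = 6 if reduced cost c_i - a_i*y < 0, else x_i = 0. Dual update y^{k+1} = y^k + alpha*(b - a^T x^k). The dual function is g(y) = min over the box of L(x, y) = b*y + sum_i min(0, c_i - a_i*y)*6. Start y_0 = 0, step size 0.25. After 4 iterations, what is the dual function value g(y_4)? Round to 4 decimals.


Dual ascent for LP: min 4*x1 + 6*x2, 5*x1 + 2*x2 = 11, 0 <= x_i <= 6
Step 1: y^k = 0.0, reduced costs: (4.0, 6.0)
  x^k = (0.0, 0.0), subgradient = b - a^T x = 11.0
  y^{k+1} = 0.0 + 0.25*11.0 = 2.75
Step 2: y^k = 2.75, reduced costs: (-9.75, 0.5)
  x^k = (6.0, 0.0), subgradient = b - a^T x = -19.0
  y^{k+1} = 2.75 + 0.25*-19.0 = -2.0
Step 3: y^k = -2.0, reduced costs: (14.0, 10.0)
  x^k = (0.0, 0.0), subgradient = b - a^T x = 11.0
  y^{k+1} = -2.0 + 0.25*11.0 = 0.75
Step 4: y^k = 0.75, reduced costs: (0.25, 4.5)
  x^k = (0.0, 0.0), subgradient = b - a^T x = 11.0
  y^{k+1} = 0.75 + 0.25*11.0 = 3.5
Dual objective at y_4 = 3.5: reduced costs (-13.5, -1.0), box minimizer x = (6.0, 6.0)
g(y_4) = b*y + (c1 - a1*y)*x1 + (c2 - a2*y)*x2 = 11*3.5 + (-13.5)*6.0 + (-1.0)*6.0 = 38.5 - 81.0 - 6.0 = -48.5


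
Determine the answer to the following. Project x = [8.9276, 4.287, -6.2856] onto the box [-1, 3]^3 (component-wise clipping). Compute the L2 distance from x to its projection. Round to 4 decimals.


Project each component onto [-1, 3].
clip(8.9276) = 3.0, clip(4.287) = 3.0, clip(-6.2856) = -1.0
Projection = [3.0, 3.0, -1.0]
Squared diffs: [35.1364, 1.6564, 27.9376]
Distance = sqrt(64.7304) = 8.0455


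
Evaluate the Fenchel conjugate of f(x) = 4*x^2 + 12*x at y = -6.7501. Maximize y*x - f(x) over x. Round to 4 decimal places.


f*(y) = sup_x {y*x - a*x^2 - b*x} = sup_x {(y-b)*x - a*x^2}
FOC: (y - b) - 2a*x = 0 => x* = (y - b)/(2a)
x* = (-6.7501 - 12)/(2*4) = -2.3438
f*(-6.7501) = (y-b)^2/(4a) = (-6.7501 - 12)^2/(4*4)
= 351.5663/16 = 21.9729


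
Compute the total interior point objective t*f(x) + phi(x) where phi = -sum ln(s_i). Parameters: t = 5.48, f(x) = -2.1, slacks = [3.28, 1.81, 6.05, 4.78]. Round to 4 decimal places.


Step 1: Compute log-barrier.
ln values: [1.1878, 0.5933, 1.8001, 1.5644]
phi = -(1.1878 + 0.5933 + 1.8001 + 1.5644) = -5.1457
Step 2: Compute augmented objective.
t*f(x) = 5.48*-2.1 = -11.508
Total = -11.508 - 5.1457 = -16.6537


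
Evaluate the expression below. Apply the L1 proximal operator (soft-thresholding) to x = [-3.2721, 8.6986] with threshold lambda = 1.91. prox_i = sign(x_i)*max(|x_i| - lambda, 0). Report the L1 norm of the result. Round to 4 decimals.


Soft-thresholding with lambda = 1.91:
prox(-3.2721) = sign(-3.2721)*max(|-3.2721| - 1.91, 0) = -1.3621
prox(8.6986) = sign(8.6986)*max(|8.6986| - 1.91, 0) = 6.7886
prox(x) = [-1.3621, 6.7886]
||prox(x)||_1 = 1.3621 + 6.7886 = 8.1507


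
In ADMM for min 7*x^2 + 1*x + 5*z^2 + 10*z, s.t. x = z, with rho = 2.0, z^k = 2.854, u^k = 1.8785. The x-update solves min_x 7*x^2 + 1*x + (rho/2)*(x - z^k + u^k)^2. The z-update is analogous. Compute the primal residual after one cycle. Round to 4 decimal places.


ADMM iteration with rho = 2.0, z^k = 2.854, u^k = 1.8785
Step 1: x-update.
Minimize 7*x^2 + 1*x + (2.0/2)*(x - 2.854 + 1.8785)^2
FOC: (2*7 + 2.0)*x = -1 + 2.0*(2.854 - 1.8785)
x^{k+1} = 0.0594
Step 2: z-update.
Minimize 5*z^2 + 10*z + (2.0/2)*(0.0594 - z + 1.8785)^2
FOC: (2*5 + 2.0)*z = -10 + 2.0*(0.0594 + 1.8785)
z^{k+1} = -0.5103
Step 3: u-update.
u^{k+1} = 1.8785 + 0.0594 + 0.5103 = 2.4483
Step 4: Primal residual = |0.0594 + 0.5103| = 0.5698


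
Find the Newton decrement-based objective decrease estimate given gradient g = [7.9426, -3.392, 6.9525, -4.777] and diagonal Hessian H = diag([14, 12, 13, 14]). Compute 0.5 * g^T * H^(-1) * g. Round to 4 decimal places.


Step 1: H is diagonal, so H^(-1) * g = [0.5673, -0.2827, 0.5348, -0.3412].
Step 2: g^T H^(-1) g = sum_i g_i^2 / H_ii
  = (7.9426)^2/14 + (-3.392)^2/12 + (6.9525)^2/13 + (-4.777)^2/14
  = 4.5061 + 0.9588 + 3.7183 + 1.63 = 10.8131
Step 3: Objective decrease = 0.5 * g^T H^(-1) g = 5.4066


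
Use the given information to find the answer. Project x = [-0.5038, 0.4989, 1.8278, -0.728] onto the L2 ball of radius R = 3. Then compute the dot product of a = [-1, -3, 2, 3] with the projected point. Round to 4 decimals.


Step 1: Compute ||x|| (intermediates to 6 decimals).
||x|| = sqrt((-0.5038)^2 + 0.4989^2 + 1.8278^2 + (-0.728)^2) = 2.091304
Step 2: Project.
Since ||x|| <= R, proj = x (no scaling needed).
proj(x) = [-0.5038, 0.4989, 1.8278, -0.728]
Step 3: Dot product.
a^T * proj(x) = -1*(-0.5038) - 3*0.4989 + 2*1.8278 + 3*(-0.728) = 0.4787


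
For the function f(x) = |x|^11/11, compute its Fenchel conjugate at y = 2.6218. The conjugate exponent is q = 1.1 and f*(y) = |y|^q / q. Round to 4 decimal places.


The conjugate exponent q satisfies 1/p + 1/q = 1.
p = 11, so q = 11/(11 - 1) = 1.1
|y|^q = 2.6218^1.1 = 2.8871
f*(2.6218) = 2.8871 / 1.1 = 2.6246


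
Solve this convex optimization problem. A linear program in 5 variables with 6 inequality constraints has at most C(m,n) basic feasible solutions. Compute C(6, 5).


Each vertex corresponds to some choice of n active constraints out of m, so the number of vertices is at most C(m, n) = m! / (n!(m-n)!).
m = 6, n = 5
Numerator: 6 * 5 * 4 * 3 * 2
Denominator: 5! = 120
C(6, 5) = 6


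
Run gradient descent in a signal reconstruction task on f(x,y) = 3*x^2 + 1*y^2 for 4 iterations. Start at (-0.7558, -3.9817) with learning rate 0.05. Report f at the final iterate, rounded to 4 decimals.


Gradient descent on f(x,y) = 3*x^2 + 1*y^2.
Starting point: (-0.7558, -3.9817), alpha = 0.05
Step 1: grad_x = 2*3*-0.7558 = -4.5348, grad_y = 2*1*-3.9817 = -7.9634
  x_1 = -0.7558 - 0.05*-4.5348 = -0.5291
  y_1 = -3.9817 - 0.05*-7.9634 = -3.5835
Step 2: grad_x = 2*3*-0.5291 = -3.1744, grad_y = 2*1*-3.5835 = -7.1671
  x_2 = -0.5291 - 0.05*-3.1744 = -0.3703
  y_2 = -3.5835 - 0.05*-7.1671 = -3.2252
Step 3: grad_x = 2*3*-0.3703 = -2.2221, grad_y = 2*1*-3.2252 = -6.4504
  x_3 = -0.3703 - 0.05*-2.2221 = -0.2592
  y_3 = -3.2252 - 0.05*-6.4504 = -2.9027
Step 4: grad_x = 2*3*-0.2592 = -1.5554, grad_y = 2*1*-2.9027 = -5.8053
  x_4 = -0.2592 - 0.05*-1.5554 = -0.1815
  y_4 = -2.9027 - 0.05*-5.8053 = -2.6124
f(-0.1815, -2.6124) = 3*(-0.1815)^2 + 1*(-2.6124)^2 = 6.9234


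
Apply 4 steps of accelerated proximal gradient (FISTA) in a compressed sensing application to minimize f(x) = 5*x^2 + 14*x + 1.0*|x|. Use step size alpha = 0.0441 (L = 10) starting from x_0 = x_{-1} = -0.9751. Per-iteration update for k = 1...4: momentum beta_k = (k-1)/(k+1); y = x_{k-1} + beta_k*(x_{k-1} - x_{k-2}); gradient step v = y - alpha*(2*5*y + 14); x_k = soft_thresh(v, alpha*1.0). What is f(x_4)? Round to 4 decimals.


FISTA on f(x) = 5*x^2 + 14*x + 1.0*|x|
L = 10, alpha = 0.0441
Iteration 1: beta = 0.0, y = -0.9751 + 0.0*(-0.9751 + 0.9751) = -0.9751
  grad(y) = 4.249, v = y - alpha*grad = -1.1625
  prox(v) = soft_thresh(-1.1625, 0.0441) = -1.1184
Iteration 2: beta = 0.3333, y = -1.1184 + 0.3333*(-1.1184 + 0.9751) = -1.1661
  grad(y) = 2.3386, v = y - alpha*grad = -1.2693
  prox(v) = soft_thresh(-1.2693, 0.0441) = -1.2252
Iteration 3: beta = 0.5, y = -1.2252 + 0.5*(-1.2252 + 1.1184) = -1.2786
  grad(y) = 1.2143, v = y - alpha*grad = -1.3321
  prox(v) = soft_thresh(-1.3321, 0.0441) = -1.288
Iteration 4: beta = 0.6, y = -1.288 + 0.6*(-1.288 + 1.2252) = -1.3257
  grad(y) = 0.7427, v = y - alpha*grad = -1.3585
  prox(v) = soft_thresh(-1.3585, 0.0441) = -1.3144
f(x_4) = 5*(-1.3144)^2 + 14*(-1.3144) + 1.0*|-1.3144| = -8.449


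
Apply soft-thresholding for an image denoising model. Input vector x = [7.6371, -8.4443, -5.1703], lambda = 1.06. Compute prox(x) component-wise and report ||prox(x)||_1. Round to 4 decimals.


Soft-thresholding with lambda = 1.06:
prox(7.6371) = sign(7.6371)*max(|7.6371| - 1.06, 0) = 6.5771
prox(-8.4443) = sign(-8.4443)*max(|-8.4443| - 1.06, 0) = -7.3843
prox(-5.1703) = sign(-5.1703)*max(|-5.1703| - 1.06, 0) = -4.1103
prox(x) = [6.5771, -7.3843, -4.1103]
||prox(x)||_1 = 6.5771 + 7.3843 + 4.1103 = 18.0717


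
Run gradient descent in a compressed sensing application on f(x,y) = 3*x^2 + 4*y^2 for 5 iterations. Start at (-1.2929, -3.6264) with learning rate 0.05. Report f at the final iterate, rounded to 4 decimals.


Gradient descent on f(x,y) = 3*x^2 + 4*y^2.
Starting point: (-1.2929, -3.6264), alpha = 0.05
Step 1: grad_x = 2*3*-1.2929 = -7.7574, grad_y = 2*4*-3.6264 = -29.0112
  x_1 = -1.2929 - 0.05*-7.7574 = -0.905
  y_1 = -3.6264 - 0.05*-29.0112 = -2.1758
Step 2: grad_x = 2*3*-0.905 = -5.4302, grad_y = 2*4*-2.1758 = -17.4067
  x_2 = -0.905 - 0.05*-5.4302 = -0.6335
  y_2 = -2.1758 - 0.05*-17.4067 = -1.3055
Step 3: grad_x = 2*3*-0.6335 = -3.8011, grad_y = 2*4*-1.3055 = -10.444
  x_3 = -0.6335 - 0.05*-3.8011 = -0.4435
  y_3 = -1.3055 - 0.05*-10.444 = -0.7833
Step 4: grad_x = 2*3*-0.4435 = -2.6608, grad_y = 2*4*-0.7833 = -6.2664
  x_4 = -0.4435 - 0.05*-2.6608 = -0.3104
  y_4 = -0.7833 - 0.05*-6.2664 = -0.47
Step 5: grad_x = 2*3*-0.3104 = -1.8626, grad_y = 2*4*-0.47 = -3.7599
  x_5 = -0.3104 - 0.05*-1.8626 = -0.2173
  y_5 = -0.47 - 0.05*-3.7599 = -0.282
f(-0.2173, -0.282) = 3*(-0.2173)^2 + 4*(-0.282)^2 = 0.4597


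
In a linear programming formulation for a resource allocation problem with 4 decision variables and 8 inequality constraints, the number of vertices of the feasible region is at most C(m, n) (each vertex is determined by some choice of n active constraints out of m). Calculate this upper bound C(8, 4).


Each vertex corresponds to some choice of n active constraints out of m, so the number of vertices is at most C(m, n) = m! / (n!(m-n)!).
m = 8, n = 4
Numerator: 8 * 7 * 6 * 5
Denominator: 4! = 24
C(8, 4) = 70


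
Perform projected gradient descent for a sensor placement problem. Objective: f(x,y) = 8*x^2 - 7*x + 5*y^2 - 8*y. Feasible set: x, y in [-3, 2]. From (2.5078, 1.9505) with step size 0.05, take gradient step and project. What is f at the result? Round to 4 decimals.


Step 1: Compute gradient at (2.5078, 1.9505).
grad_x = 2*8*2.5078 - 7 = 33.1248
grad_y = 2*5*1.9505 - 8 = 11.505
Step 2: Gradient step.
x_raw = 2.5078 - 0.05*33.1248 = 0.8516
y_raw = 1.9505 - 0.05*11.505 = 1.3753
Step 3: Project onto [-3, 2].
x_proj = clip(0.8516) = 0.8516
y_proj = clip(1.3753) = 1.3753
Step 4: Evaluate f.
f(0.8516, 1.3753) = -1.7051


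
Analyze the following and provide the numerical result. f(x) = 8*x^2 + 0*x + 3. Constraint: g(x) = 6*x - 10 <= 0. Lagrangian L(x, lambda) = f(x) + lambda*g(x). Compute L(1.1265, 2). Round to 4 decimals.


Step 1: Evaluate f(x).
f(1.1265) = 8*1.1265^2 + 0*1.1265 + 3 = 13.152
Step 2: Evaluate g(x).
g(1.1265) = 6*1.1265 - 10 = -3.241
Step 3: Compute Lagrangian.
L = 13.152 + 2*-3.241 = 6.67


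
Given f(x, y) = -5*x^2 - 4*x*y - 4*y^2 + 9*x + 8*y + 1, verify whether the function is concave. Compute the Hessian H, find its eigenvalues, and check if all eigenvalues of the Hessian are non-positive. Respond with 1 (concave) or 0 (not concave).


The Hessian of f(x,y) = -5*x^2 - 4*x*y - 4*y^2 + 9*x + 8*y + 1 is:
H = [[-10, -4], [-4, -8]]
Trace = -10 - 8 = -18
Determinant = -10*-8 - (-4)^2 = 64
Discriminant = (-18)^2 - 4*64 = 68.0
Eigenvalues: lambda_1 = -13.1231, lambda_2 = -4.8769
The function is concave.

1


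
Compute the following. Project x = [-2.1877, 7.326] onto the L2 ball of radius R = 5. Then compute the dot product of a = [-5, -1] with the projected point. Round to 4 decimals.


Step 1: Compute ||x|| (intermediates to 6 decimals).
||x|| = sqrt((-2.1877)^2 + 7.326^2) = 7.645672
Step 2: Project.
Since ||x|| > R, scale = R/||x|| = 5/7.645672 = 0.653965, proj(x) = scale * x
proj(x) = [-1.430679, 4.790948]
Step 3: Dot product.
a^T * proj(x) = -5*(-1.430679) - 1*4.790948 = 2.3624


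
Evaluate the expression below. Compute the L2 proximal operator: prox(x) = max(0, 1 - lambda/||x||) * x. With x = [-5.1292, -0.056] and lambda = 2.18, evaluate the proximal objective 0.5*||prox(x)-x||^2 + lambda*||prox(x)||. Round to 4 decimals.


Step 1: Compute ||x||.
||x|| = 5.1295
Step 2: Compute scaling factor.
scale = max(0, 1 - 2.18/5.1295) = 0.575
Step 3: prox(x) = [-2.9493, -0.0322]
||prox(x)|| = 2.9495
Step 4: Proximal objective.
0.5*||prox-x||^2 = 2.3762
lambda*||prox|| = 6.4299
Total = 8.8061


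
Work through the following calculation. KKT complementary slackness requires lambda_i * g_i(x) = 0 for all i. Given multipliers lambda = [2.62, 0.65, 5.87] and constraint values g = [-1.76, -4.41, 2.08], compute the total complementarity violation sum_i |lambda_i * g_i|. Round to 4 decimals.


KKT complementary slackness check:
lambda_1 * g_1 = 2.62 * -1.76 = -4.6112
lambda_2 * g_2 = 0.65 * -4.41 = -2.8665
lambda_3 * g_3 = 5.87 * 2.08 = 12.2096
Total violation = 4.6112 + 2.8665 + 12.2096 = 19.6873


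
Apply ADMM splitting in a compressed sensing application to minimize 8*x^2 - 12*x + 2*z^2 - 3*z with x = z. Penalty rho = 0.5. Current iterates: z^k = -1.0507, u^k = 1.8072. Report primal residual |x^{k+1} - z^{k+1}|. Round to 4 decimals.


ADMM iteration with rho = 0.5, z^k = -1.0507, u^k = 1.8072
Step 1: x-update.
Minimize 8*x^2 - 12*x + (0.5/2)*(x + 1.0507 + 1.8072)^2
FOC: (2*8 + 0.5)*x = 12 + 0.5*(-1.0507 - 1.8072)
x^{k+1} = 0.6407
Step 2: z-update.
Minimize 2*z^2 - 3*z + (0.5/2)*(0.6407 - z + 1.8072)^2
FOC: (2*2 + 0.5)*z = 3 + 0.5*(0.6407 + 1.8072)
z^{k+1} = 0.9387
Step 3: u-update.
u^{k+1} = 1.8072 + 0.6407 - 0.9387 = 1.5092
Step 4: Primal residual = |0.6407 - 0.9387| = 0.298


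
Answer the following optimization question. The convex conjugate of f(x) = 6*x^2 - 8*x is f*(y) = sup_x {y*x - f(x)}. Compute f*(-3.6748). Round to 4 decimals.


f*(y) = sup_x {y*x - a*x^2 - b*x} = sup_x {(y-b)*x - a*x^2}
FOC: (y - b) - 2a*x = 0 => x* = (y - b)/(2a)
x* = (-3.6748 + 8)/(2*6) = 0.3604
f*(-3.6748) = (y-b)^2/(4a) = (-3.6748 + 8)^2/(4*6)
= 18.7074/24 = 0.7795


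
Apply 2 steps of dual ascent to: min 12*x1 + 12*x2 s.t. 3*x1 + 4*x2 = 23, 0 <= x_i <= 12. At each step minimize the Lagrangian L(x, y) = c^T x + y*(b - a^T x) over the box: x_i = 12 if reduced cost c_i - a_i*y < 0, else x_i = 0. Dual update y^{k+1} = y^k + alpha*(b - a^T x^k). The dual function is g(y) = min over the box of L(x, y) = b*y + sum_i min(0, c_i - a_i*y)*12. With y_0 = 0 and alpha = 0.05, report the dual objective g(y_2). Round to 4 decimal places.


Dual ascent for LP: min 12*x1 + 12*x2, 3*x1 + 4*x2 = 23, 0 <= x_i <= 12
Step 1: y^k = 0.0, reduced costs: (12.0, 12.0)
  x^k = (0.0, 0.0), subgradient = b - a^T x = 23.0
  y^{k+1} = 0.0 + 0.05*23.0 = 1.15
Step 2: y^k = 1.15, reduced costs: (8.55, 7.4)
  x^k = (0.0, 0.0), subgradient = b - a^T x = 23.0
  y^{k+1} = 1.15 + 0.05*23.0 = 2.3
Dual objective at y_2 = 2.3: reduced costs (5.1, 2.8), box minimizer x = (0.0, 0.0)
g(y_2) = b*y + (c1 - a1*y)*x1 + (c2 - a2*y)*x2 = 23*2.3 + 5.1*0.0 + 2.8*0.0 = 52.9 + 0.0 + 0.0 = 52.9


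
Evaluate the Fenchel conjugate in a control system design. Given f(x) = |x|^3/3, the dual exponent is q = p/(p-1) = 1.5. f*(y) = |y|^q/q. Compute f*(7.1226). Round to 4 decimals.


The conjugate exponent q satisfies 1/p + 1/q = 1.
p = 3, so q = 3/(3 - 1) = 1.5
|y|^q = 7.1226^1.5 = 19.0089
f*(7.1226) = 19.0089 / 1.5 = 12.6726


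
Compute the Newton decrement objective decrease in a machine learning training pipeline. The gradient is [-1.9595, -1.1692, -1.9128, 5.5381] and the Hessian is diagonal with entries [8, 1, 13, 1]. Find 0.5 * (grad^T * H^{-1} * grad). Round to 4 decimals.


Step 1: H is diagonal, so H^(-1) * g = [-0.2449, -1.1692, -0.1471, 5.5381].
Step 2: g^T H^(-1) g = sum_i g_i^2 / H_ii
  = (-1.9595)^2/8 + (-1.1692)^2/1 + (-1.9128)^2/13 + (5.5381)^2/1
  = 0.48 + 1.367 + 0.2814 + 30.6706 = 32.799
Step 3: Objective decrease = 0.5 * g^T H^(-1) g = 16.3995


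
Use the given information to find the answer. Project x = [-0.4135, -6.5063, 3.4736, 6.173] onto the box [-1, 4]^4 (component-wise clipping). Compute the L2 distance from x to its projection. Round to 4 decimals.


Project each component onto [-1, 4].
clip(-0.4135) = -0.4135, clip(-6.5063) = -1.0, clip(3.4736) = 3.4736, clip(6.173) = 4.0
Projection = [-0.4135, -1.0, 3.4736, 4.0]
Squared diffs: [0.0, 30.3193, 0.0, 4.7219]
Distance = sqrt(35.0412) = 5.9196


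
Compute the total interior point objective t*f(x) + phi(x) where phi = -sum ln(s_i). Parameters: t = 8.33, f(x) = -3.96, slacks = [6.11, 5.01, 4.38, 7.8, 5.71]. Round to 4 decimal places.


Step 1: Compute log-barrier.
ln values: [1.8099, 1.6114, 1.477, 2.0541, 1.7422]
phi = -(1.8099 + 1.6114 + 1.477 + 2.0541 + 1.7422) = -8.6948
Step 2: Compute augmented objective.
t*f(x) = 8.33*-3.96 = -32.9868
Total = -32.9868 - 8.6948 = -41.6816


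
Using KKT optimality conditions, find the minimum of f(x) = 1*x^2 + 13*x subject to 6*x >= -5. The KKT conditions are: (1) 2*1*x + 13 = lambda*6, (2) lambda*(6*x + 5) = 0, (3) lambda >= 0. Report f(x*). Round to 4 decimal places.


Step 1: Try lambda = 0 (constraint inactive).
x_unc = -13/(2*1) = -6.5
Check: 6*-6.5 = -39.0 < -5 -- violated!
Step 2: Constraint must be active: 6*x = -5
x* = -5/6 = -0.8333 (rounded; the exact value -5/6 is used below)
lambda = (2*1*(-5/6) + 13)/6 = 1.8889
Step 3: Compute optimal value.
f(x*) = 1*(-5/6)^2 + 13*(-5/6) = -10.1389


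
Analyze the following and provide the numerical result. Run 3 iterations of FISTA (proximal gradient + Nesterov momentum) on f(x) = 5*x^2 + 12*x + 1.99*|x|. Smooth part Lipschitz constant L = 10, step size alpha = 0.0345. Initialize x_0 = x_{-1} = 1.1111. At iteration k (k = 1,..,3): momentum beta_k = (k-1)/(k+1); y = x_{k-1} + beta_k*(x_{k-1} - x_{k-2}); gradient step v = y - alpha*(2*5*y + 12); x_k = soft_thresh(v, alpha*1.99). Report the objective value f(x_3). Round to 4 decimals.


FISTA on f(x) = 5*x^2 + 12*x + 1.99*|x|
L = 10, alpha = 0.0345
Iteration 1: beta = 0.0, y = 1.1111 + 0.0*(1.1111 - 1.1111) = 1.1111
  grad(y) = 23.111, v = y - alpha*grad = 0.3138
  prox(v) = soft_thresh(0.3138, 0.0687) = 0.2451
Iteration 2: beta = 0.3333, y = 0.2451 + 0.3333*(0.2451 - 1.1111) = -0.0435
  grad(y) = 11.5645, v = y - alpha*grad = -0.4425
  prox(v) = soft_thresh(-0.4425, 0.0687) = -0.3739
Iteration 3: beta = 0.5, y = -0.3739 + 0.5*(-0.3739 - 0.2451) = -0.6834
  grad(y) = 5.1664, v = y - alpha*grad = -0.8616
  prox(v) = soft_thresh(-0.8616, 0.0687) = -0.7929
f(x_3) = 5*(-0.7929)^2 + 12*(-0.7929) + 1.99*|-0.7929| = -4.7936


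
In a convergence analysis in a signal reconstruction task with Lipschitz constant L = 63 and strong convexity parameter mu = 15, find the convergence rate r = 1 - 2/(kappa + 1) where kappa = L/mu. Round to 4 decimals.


Step 1: Compute the condition number.
kappa = L/mu = 63/15 = 4.2
Step 2: Compute the convergence rate.
r = 1 - 2/(kappa + 1) = 1 - 2*mu/(L + mu) = (L - mu)/(L + mu) = 48/78 = 0.6154


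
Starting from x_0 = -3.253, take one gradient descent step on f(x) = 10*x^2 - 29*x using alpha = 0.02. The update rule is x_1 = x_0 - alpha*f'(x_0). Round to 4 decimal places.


We compute the gradient at x_0 and apply the update.
f'(x) = 20*x - 29
f'(-3.253) = 20*-3.253 - 29 = -94.06
x_1 = -3.253 - 0.02*-94.06 = -1.3718


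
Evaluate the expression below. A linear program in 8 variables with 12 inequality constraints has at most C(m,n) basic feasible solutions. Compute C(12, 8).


Each vertex corresponds to some choice of n active constraints out of m, so the number of vertices is at most C(m, n) = m! / (n!(m-n)!).
m = 12, n = 8
Numerator: 12 * 11 * 10 * 9 * 8 * 7 * 6 * 5
Denominator: 8! = 40320
C(12, 8) = 495


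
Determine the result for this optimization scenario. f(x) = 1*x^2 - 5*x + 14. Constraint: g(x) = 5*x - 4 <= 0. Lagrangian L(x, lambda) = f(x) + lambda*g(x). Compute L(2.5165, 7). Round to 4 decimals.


Step 1: Evaluate f(x).
f(2.5165) = 1*2.5165^2 - 5*2.5165 + 14 = 7.7503
Step 2: Evaluate g(x).
g(2.5165) = 5*2.5165 - 4 = 8.5825
Step 3: Compute Lagrangian.
L = 7.7503 + 7*8.5825 = 67.8278


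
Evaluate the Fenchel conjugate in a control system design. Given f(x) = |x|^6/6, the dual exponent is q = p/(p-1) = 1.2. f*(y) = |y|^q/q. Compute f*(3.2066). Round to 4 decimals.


The conjugate exponent q satisfies 1/p + 1/q = 1.
p = 6, so q = 6/(6 - 1) = 1.2
|y|^q = 3.2066^1.2 = 4.0481
f*(3.2066) = 4.0481 / 1.2 = 3.3734


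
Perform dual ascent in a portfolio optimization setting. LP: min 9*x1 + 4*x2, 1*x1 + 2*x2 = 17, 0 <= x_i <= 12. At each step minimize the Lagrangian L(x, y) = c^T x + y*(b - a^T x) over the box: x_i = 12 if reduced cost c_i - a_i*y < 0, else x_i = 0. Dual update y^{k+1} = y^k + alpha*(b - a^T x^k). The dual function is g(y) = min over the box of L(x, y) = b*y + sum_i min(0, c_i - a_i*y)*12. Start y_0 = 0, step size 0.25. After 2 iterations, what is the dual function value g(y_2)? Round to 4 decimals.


Dual ascent for LP: min 9*x1 + 4*x2, 1*x1 + 2*x2 = 17, 0 <= x_i <= 12
Step 1: y^k = 0.0, reduced costs: (9.0, 4.0)
  x^k = (0.0, 0.0), subgradient = b - a^T x = 17.0
  y^{k+1} = 0.0 + 0.25*17.0 = 4.25
Step 2: y^k = 4.25, reduced costs: (4.75, -4.5)
  x^k = (0.0, 12.0), subgradient = b - a^T x = -7.0
  y^{k+1} = 4.25 + 0.25*-7.0 = 2.5
Dual objective at y_2 = 2.5: reduced costs (6.5, -1.0), box minimizer x = (0.0, 12.0)
g(y_2) = b*y + (c1 - a1*y)*x1 + (c2 - a2*y)*x2 = 17*2.5 + 6.5*0.0 + (-1.0)*12.0 = 42.5 + 0.0 - 12.0 = 30.5


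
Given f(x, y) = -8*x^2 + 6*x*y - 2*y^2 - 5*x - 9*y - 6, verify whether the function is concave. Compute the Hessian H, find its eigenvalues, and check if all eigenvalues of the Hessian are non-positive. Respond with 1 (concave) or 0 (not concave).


The Hessian of f(x,y) = -8*x^2 + 6*x*y - 2*y^2 - 5*x - 9*y - 6 is:
H = [[-16, 6], [6, -4]]
Trace = -16 - 4 = -20
Determinant = -16*-4 - (6)^2 = 28
Discriminant = (-20)^2 - 4*28 = 288.0
Eigenvalues: lambda_1 = -18.4853, lambda_2 = -1.5147
The function is concave.

1


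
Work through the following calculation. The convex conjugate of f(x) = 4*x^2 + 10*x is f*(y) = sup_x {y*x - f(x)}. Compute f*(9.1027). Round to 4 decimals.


f*(y) = sup_x {y*x - a*x^2 - b*x} = sup_x {(y-b)*x - a*x^2}
FOC: (y - b) - 2a*x = 0 => x* = (y - b)/(2a)
x* = (9.1027 - 10)/(2*4) = -0.1122
f*(9.1027) = (y-b)^2/(4a) = (9.1027 - 10)^2/(4*4)
= 0.8051/16 = 0.0503


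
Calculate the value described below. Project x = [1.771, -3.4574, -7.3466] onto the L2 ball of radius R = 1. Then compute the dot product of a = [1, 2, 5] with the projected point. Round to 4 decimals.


Step 1: Compute ||x|| (intermediates to 6 decimals).
||x|| = sqrt(1.771^2 + (-3.4574)^2 + (-7.3466)^2) = 8.31039
Step 2: Project.
Since ||x|| > R, scale = R/||x|| = 1/8.31039 = 0.120331, proj(x) = scale * x
proj(x) = [0.213106, -0.416032, -0.884024]
Step 3: Dot product.
a^T * proj(x) = 1*0.213106 + 2*(-0.416032) + 5*(-0.884024) = -5.0391


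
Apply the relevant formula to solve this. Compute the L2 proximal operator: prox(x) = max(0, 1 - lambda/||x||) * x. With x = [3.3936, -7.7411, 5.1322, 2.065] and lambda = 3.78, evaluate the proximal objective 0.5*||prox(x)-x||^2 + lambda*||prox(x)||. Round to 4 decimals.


Step 1: Compute ||x||.
||x|| = 10.1017
Step 2: Compute scaling factor.
scale = max(0, 1 - 3.78/10.1017) = 0.6258
Step 3: prox(x) = [2.1237, -4.8444, 3.2118, 1.2923]
||prox(x)|| = 6.3217
Step 4: Proximal objective.
0.5*||prox-x||^2 = 7.1442
lambda*||prox|| = 23.896
Total = 31.0403


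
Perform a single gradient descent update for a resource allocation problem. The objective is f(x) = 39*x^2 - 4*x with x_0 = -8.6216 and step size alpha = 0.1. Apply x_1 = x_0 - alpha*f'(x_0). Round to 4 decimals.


We compute the gradient at x_0 and apply the update.
f'(x) = 78*x - 4
f'(-8.6216) = 78*-8.6216 - 4 = -676.4848
x_1 = -8.6216 - 0.1*-676.4848 = 59.0269


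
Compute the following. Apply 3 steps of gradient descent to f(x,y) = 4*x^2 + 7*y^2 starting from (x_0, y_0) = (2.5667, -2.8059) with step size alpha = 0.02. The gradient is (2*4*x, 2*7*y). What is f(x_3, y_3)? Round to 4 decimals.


Gradient descent on f(x,y) = 4*x^2 + 7*y^2.
Starting point: (2.5667, -2.8059), alpha = 0.02
Step 1: grad_x = 2*4*2.5667 = 20.5336, grad_y = 2*7*-2.8059 = -39.2826
  x_1 = 2.5667 - 0.02*20.5336 = 2.156
  y_1 = -2.8059 - 0.02*-39.2826 = -2.0202
Step 2: grad_x = 2*4*2.156 = 17.2482, grad_y = 2*7*-2.0202 = -28.2835
  x_2 = 2.156 - 0.02*17.2482 = 1.8111
  y_2 = -2.0202 - 0.02*-28.2835 = -1.4546
Step 3: grad_x = 2*4*1.8111 = 14.4885, grad_y = 2*7*-1.4546 = -20.3641
  x_3 = 1.8111 - 0.02*14.4885 = 1.5213
  y_3 = -1.4546 - 0.02*-20.3641 = -1.0473
f(1.5213, -1.0473) = 4*1.5213^2 + 7*(-1.0473)^2 = 16.9351


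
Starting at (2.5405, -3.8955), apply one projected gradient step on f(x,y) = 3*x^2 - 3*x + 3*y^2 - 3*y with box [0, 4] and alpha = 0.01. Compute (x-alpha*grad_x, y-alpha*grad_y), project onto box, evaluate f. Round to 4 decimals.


Step 1: Compute gradient at (2.5405, -3.8955).
grad_x = 2*3*2.5405 - 3 = 12.243
grad_y = 2*3*-3.8955 - 3 = -26.373
Step 2: Gradient step.
x_raw = 2.5405 - 0.01*12.243 = 2.4181
y_raw = -3.8955 - 0.01*-26.373 = -3.6318
Step 3: Project onto [0, 4].
x_proj = clip(2.4181) = 2.4181
y_proj = clip(-3.6318) = 0.0
Step 4: Evaluate f.
f(2.4181, 0.0) = 10.287


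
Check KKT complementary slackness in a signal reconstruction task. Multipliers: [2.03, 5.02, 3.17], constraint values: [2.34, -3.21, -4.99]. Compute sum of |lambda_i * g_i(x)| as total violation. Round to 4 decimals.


KKT complementary slackness check:
lambda_1 * g_1 = 2.03 * 2.34 = 4.7502
lambda_2 * g_2 = 5.02 * -3.21 = -16.1142
lambda_3 * g_3 = 3.17 * -4.99 = -15.8183
Total violation = 4.7502 + 16.1142 + 15.8183 = 36.6827


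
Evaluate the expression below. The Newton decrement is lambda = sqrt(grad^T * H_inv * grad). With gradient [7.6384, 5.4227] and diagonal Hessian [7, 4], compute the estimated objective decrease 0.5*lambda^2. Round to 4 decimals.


Step 1: H is diagonal, so H^(-1) * g = [1.0912, 1.3557].
Step 2: g^T H^(-1) g = sum_i g_i^2 / H_ii
  = (7.6384)^2/7 + (5.4227)^2/4
  = 8.335 + 7.3514 = 15.6864
Step 3: Objective decrease = 0.5 * g^T H^(-1) g = 7.8432


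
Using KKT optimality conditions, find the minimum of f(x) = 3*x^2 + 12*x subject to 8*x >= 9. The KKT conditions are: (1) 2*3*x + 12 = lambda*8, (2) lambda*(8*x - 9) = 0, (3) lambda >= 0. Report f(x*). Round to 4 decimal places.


Step 1: Try lambda = 0 (constraint inactive).
x_unc = -12/(2*3) = -2.0
Check: 8*-2.0 = -16.0 < 9 -- violated!
Step 2: Constraint must be active: 8*x = 9
x* = 9/8 = 1.125
lambda = (2*3*1.125 + 12)/8 = 2.3438
Step 3: Compute optimal value.
f(x*) = 3*1.125^2 + 12*1.125 = 17.2969


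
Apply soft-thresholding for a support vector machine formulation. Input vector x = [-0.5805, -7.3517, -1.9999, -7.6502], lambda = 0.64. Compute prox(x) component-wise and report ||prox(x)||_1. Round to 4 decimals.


Soft-thresholding with lambda = 0.64:
prox(-0.5805) = sign(-0.5805)*max(|-0.5805| - 0.64, 0) = 0.0
prox(-7.3517) = sign(-7.3517)*max(|-7.3517| - 0.64, 0) = -6.7117
prox(-1.9999) = sign(-1.9999)*max(|-1.9999| - 0.64, 0) = -1.3599
prox(-7.6502) = sign(-7.6502)*max(|-7.6502| - 0.64, 0) = -7.0102
prox(x) = [0.0, -6.7117, -1.3599, -7.0102]
||prox(x)||_1 = 0.0 + 6.7117 + 1.3599 + 7.0102 = 15.0818


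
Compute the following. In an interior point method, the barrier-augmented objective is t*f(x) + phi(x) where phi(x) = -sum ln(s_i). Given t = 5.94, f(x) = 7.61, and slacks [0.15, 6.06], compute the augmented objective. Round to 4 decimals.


Step 1: Compute log-barrier.
ln values: [-1.8971, 1.8017]
phi = -(-1.8971 + 1.8017) = 0.0954
Step 2: Compute augmented objective.
t*f(x) = 5.94*7.61 = 45.2034
Total = 45.2034 + 0.0954 = 45.2988


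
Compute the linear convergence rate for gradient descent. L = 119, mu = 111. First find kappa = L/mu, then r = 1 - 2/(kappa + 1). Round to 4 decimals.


Step 1: Compute the condition number.
kappa = L/mu = 119/111 = 1.0721
Step 2: Compute the convergence rate.
r = 1 - 2/(kappa + 1) = 1 - 2*mu/(L + mu) = (L - mu)/(L + mu) = 8/230 = 0.0348


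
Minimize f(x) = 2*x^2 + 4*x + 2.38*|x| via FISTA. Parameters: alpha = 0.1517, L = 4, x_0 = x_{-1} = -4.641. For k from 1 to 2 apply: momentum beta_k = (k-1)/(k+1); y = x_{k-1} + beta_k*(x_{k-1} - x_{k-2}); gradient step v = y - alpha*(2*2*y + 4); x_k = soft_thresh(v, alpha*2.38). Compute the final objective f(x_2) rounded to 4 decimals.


FISTA on f(x) = 2*x^2 + 4*x + 2.38*|x|
L = 4, alpha = 0.1517
Iteration 1: beta = 0.0, y = -4.641 + 0.0*(-4.641 + 4.641) = -4.641
  grad(y) = -14.564, v = y - alpha*grad = -2.4316
  prox(v) = soft_thresh(-2.4316, 0.361) = -2.0706
Iteration 2: beta = 0.3333, y = -2.0706 + 0.3333*(-2.0706 + 4.641) = -1.2138
  grad(y) = -0.8552, v = y - alpha*grad = -1.0841
  prox(v) = soft_thresh(-1.0841, 0.361) = -0.723
f(x_2) = 2*(-0.723)^2 + 4*(-0.723) + 2.38*|-0.723| = -0.1258


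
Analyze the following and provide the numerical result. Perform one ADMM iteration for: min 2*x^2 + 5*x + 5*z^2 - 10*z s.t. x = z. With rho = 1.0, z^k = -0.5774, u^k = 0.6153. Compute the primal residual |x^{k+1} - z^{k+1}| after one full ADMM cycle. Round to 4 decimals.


ADMM iteration with rho = 1.0, z^k = -0.5774, u^k = 0.6153
Step 1: x-update.
Minimize 2*x^2 + 5*x + (1.0/2)*(x + 0.5774 + 0.6153)^2
FOC: (2*2 + 1.0)*x = -5 + 1.0*(-0.5774 - 0.6153)
x^{k+1} = -1.2385
Step 2: z-update.
Minimize 5*z^2 - 10*z + (1.0/2)*(-1.2385 - z + 0.6153)^2
FOC: (2*5 + 1.0)*z = 10 + 1.0*(-1.2385 + 0.6153)
z^{k+1} = 0.8524
Step 3: u-update.
u^{k+1} = 0.6153 - 1.2385 - 0.8524 = -1.4757
Step 4: Primal residual = |-1.2385 - 0.8524| = 2.091


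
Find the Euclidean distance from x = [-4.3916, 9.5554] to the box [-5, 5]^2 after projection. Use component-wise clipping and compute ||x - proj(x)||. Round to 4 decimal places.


Project each component onto [-5, 5].
clip(-4.3916) = -4.3916, clip(9.5554) = 5.0
Projection = [-4.3916, 5.0]
Squared diffs: [0.0, 20.7517]
Distance = sqrt(20.7517) = 4.5554


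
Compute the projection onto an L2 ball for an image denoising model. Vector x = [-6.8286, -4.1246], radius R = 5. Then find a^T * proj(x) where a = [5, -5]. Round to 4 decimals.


Step 1: Compute ||x|| (intermediates to 6 decimals).
||x|| = sqrt((-6.8286)^2 + (-4.1246)^2) = 7.9776
Step 2: Project.
Since ||x|| > R, scale = R/||x|| = 5/7.9776 = 0.626755, proj(x) = scale * x
proj(x) = [-4.279859, -2.585114]
Step 3: Dot product.
a^T * proj(x) = 5*(-4.279859) - 5*(-2.585114) = -8.4737


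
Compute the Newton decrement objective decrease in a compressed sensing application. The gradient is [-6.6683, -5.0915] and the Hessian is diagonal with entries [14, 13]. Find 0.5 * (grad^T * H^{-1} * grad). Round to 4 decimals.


Step 1: H is diagonal, so H^(-1) * g = [-0.4763, -0.3917].
Step 2: g^T H^(-1) g = sum_i g_i^2 / H_ii
  = (-6.6683)^2/14 + (-5.0915)^2/13
  = 3.1762 + 1.9941 = 5.1703
Step 3: Objective decrease = 0.5 * g^T H^(-1) g = 2.5851


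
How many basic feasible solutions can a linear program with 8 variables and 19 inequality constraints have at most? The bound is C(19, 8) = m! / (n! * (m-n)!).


Each vertex corresponds to some choice of n active constraints out of m, so the number of vertices is at most C(m, n) = m! / (n!(m-n)!).
m = 19, n = 8
Numerator: 19 * 18 * 17 * 16 * 15 * 14 * 13 * 12
Denominator: 8! = 40320
C(19, 8) = 75582


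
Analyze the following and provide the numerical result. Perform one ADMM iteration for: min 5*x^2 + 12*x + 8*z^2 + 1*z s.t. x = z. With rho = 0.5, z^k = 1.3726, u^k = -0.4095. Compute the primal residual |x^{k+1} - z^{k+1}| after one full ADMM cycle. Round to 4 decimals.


ADMM iteration with rho = 0.5, z^k = 1.3726, u^k = -0.4095
Step 1: x-update.
Minimize 5*x^2 + 12*x + (0.5/2)*(x - 1.3726 - 0.4095)^2
FOC: (2*5 + 0.5)*x = -12 + 0.5*(1.3726 + 0.4095)
x^{k+1} = -1.058
Step 2: z-update.
Minimize 8*z^2 + 1*z + (0.5/2)*(-1.058 - z - 0.4095)^2
FOC: (2*8 + 0.5)*z = -1 + 0.5*(-1.058 - 0.4095)
z^{k+1} = -0.1051
Step 3: u-update.
u^{k+1} = -0.4095 - 1.058 + 0.1051 = -1.3624
Step 4: Primal residual = |-1.058 + 0.1051| = 0.9529


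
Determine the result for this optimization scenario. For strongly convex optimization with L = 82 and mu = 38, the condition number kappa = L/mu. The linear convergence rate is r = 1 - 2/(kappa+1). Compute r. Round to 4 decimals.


Step 1: Compute the condition number.
kappa = L/mu = 82/38 = 2.1579
Step 2: Compute the convergence rate.
r = 1 - 2/(kappa + 1) = 1 - 2*mu/(L + mu) = (L - mu)/(L + mu) = 44/120 = 0.3667


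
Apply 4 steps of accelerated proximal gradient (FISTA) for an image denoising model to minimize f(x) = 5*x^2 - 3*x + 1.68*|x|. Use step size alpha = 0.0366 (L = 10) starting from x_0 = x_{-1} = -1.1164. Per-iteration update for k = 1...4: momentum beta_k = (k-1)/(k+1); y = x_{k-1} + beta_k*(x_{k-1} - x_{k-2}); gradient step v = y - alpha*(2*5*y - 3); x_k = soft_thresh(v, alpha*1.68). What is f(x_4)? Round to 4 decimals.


FISTA on f(x) = 5*x^2 - 3*x + 1.68*|x|
L = 10, alpha = 0.0366
Iteration 1: beta = 0.0, y = -1.1164 + 0.0*(-1.1164 + 1.1164) = -1.1164
  grad(y) = -14.164, v = y - alpha*grad = -0.598
  prox(v) = soft_thresh(-0.598, 0.0615) = -0.5365
Iteration 2: beta = 0.3333, y = -0.5365 + 0.3333*(-0.5365 + 1.1164) = -0.3432
  grad(y) = -6.4321, v = y - alpha*grad = -0.1078
  prox(v) = soft_thresh(-0.1078, 0.0615) = -0.0463
Iteration 3: beta = 0.5, y = -0.0463 + 0.5*(-0.0463 + 0.5365) = 0.1988
  grad(y) = -1.0121, v = y - alpha*grad = 0.2358
  prox(v) = soft_thresh(0.2358, 0.0615) = 0.1743
Iteration 4: beta = 0.6, y = 0.1743 + 0.6*(0.1743 + 0.0463) = 0.3067
  grad(y) = 0.0674, v = y - alpha*grad = 0.3043
  prox(v) = soft_thresh(0.3043, 0.0615) = 0.2428
f(x_4) = 5*0.2428^2 - 3*0.2428 + 1.68*|0.2428| = -0.0258
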